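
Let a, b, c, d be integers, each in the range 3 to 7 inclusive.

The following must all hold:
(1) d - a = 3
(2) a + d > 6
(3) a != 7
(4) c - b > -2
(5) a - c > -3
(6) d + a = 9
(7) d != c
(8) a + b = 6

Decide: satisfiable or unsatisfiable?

One satisfying assignment is a = 3, b = 3, c = 3, d = 6.
For the less obvious constraints — constraint 1: d - a = 3; constraint 2: a + d = 9; constraint 4: c - b = 0 — and the others hold by inspection.

Satisfiable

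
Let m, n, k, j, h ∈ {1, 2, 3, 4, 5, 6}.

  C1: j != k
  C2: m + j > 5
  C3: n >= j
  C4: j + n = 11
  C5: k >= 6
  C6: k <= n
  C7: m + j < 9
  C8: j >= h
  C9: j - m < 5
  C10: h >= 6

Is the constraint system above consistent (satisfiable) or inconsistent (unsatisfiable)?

Unsatisfiable

From constraints 8 and 10: j ≥ h ≥ 6. From constraints 5 and 6: n ≥ k ≥ 6. Hence j + n ≥ 12. But constraint 4 requires j + n = 11, and 11 < 12. Contradiction.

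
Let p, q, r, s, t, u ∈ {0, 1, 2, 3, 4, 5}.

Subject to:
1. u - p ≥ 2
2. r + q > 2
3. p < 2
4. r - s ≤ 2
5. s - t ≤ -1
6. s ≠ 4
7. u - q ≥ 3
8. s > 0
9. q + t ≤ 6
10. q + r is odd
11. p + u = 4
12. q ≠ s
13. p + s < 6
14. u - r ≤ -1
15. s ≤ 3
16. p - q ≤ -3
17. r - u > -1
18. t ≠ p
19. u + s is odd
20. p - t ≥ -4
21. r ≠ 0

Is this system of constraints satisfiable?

Unsatisfiable

Constraints 4, 5, 7, 14, 16, and 20 give p − t ≥ -4, t − s ≥ 1, s − r ≥ -2, r − u ≥ 1, u − q ≥ 3, q − p ≥ 3.
Adding all 6 inequalities: the left sides telescope to 0, and the right sides sum to (-4) + 1 + (-2) + 1 + 3 + 3 = 2. So 0 ≥ 2, which is false.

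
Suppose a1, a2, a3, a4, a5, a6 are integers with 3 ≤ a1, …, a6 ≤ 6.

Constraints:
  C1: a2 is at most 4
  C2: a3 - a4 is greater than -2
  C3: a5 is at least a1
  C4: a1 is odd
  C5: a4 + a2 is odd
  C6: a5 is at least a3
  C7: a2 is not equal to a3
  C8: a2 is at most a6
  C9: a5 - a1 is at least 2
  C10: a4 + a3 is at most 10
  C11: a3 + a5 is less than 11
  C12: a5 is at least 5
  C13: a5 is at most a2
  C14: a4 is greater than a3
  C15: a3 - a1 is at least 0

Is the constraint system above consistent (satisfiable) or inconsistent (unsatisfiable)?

From constraints 12 and 13: a2 ≥ a5 and a5 ≥ 5, so a2 ≥ 5. From constraint 1: a2 ≤ 4. But 4 < 5, so no value of a2 works.

Unsatisfiable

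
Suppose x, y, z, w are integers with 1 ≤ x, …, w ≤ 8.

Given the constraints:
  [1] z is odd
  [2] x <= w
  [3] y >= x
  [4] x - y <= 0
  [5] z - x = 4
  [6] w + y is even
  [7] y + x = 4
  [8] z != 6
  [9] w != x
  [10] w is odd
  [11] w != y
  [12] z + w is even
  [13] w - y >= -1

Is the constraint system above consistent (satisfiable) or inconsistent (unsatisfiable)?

The assignment x = 1, y = 3, z = 5, w = 5 works:
  constraint 4 holds since x - y = -2.
  constraint 5 holds since z - x = 4.
  constraint 7 holds since y + x = 4.
The rest check out directly.

Satisfiable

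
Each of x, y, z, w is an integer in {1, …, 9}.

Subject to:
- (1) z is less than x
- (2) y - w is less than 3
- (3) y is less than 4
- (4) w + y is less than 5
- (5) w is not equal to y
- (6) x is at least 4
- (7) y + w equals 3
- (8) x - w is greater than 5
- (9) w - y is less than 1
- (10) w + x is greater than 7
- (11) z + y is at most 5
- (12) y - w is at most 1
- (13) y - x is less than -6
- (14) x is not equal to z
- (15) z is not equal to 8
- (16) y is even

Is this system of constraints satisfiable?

One satisfying assignment is x = 9, y = 2, z = 1, w = 1.
For the less obvious constraints — constraint 2: y - w = 1; constraint 4: w + y = 3; constraint 7: y + w = 3 — and the others hold by inspection.

Satisfiable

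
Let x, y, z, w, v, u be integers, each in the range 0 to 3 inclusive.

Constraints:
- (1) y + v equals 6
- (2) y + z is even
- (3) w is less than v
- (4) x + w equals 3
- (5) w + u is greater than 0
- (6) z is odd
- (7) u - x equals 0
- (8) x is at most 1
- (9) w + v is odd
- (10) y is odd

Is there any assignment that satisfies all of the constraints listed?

Satisfiable

Take x = 1, y = 3, z = 1, w = 2, v = 3, u = 1. Then constraint 1: y + v = 6; constraint 4: x + w = 3, and every other listed constraint is also met.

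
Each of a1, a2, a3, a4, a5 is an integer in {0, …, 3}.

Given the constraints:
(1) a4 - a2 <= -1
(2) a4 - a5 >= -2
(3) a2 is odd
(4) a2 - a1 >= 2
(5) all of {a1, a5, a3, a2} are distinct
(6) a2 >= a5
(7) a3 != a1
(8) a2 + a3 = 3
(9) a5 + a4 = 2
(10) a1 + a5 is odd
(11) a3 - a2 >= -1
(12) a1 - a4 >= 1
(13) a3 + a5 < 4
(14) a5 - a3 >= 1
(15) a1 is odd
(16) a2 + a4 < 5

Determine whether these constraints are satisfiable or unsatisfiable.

Constraints 2, 4, 11, 12, and 14 give a2 − a1 ≥ 2, a1 − a4 ≥ 1, a4 − a5 ≥ -2, a5 − a3 ≥ 1, a3 − a2 ≥ -1.
Adding all 5 inequalities: the left sides telescope to 0, and the right sides sum to 2 + 1 + (-2) + 1 + (-1) = 1. So 0 ≥ 1, which is false.

Unsatisfiable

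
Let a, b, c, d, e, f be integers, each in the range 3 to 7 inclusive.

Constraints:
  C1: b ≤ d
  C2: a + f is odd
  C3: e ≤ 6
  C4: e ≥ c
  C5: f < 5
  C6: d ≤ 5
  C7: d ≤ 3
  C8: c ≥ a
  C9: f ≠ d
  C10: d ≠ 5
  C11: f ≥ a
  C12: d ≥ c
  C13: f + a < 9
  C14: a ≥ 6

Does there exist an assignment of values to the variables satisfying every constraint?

Unsatisfiable

From constraints 8 and 14: c ≥ a and a ≥ 6, so c ≥ 6. From constraints 6 and 12: c ≤ d and d ≤ 5, so c ≤ 5. But 5 < 6, so no value of c works.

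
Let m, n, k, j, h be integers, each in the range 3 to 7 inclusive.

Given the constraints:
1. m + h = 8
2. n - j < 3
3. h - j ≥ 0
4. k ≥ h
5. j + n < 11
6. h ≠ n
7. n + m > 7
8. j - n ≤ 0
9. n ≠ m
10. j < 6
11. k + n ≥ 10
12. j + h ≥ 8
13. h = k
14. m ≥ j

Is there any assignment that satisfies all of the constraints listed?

Satisfiable

Try m = 4, n = 6, k = 4, j = 4, h = 4.
Check constraint 1: m + h = 8; constraint 2: n - j = 2. The remaining constraints are straightforward to verify.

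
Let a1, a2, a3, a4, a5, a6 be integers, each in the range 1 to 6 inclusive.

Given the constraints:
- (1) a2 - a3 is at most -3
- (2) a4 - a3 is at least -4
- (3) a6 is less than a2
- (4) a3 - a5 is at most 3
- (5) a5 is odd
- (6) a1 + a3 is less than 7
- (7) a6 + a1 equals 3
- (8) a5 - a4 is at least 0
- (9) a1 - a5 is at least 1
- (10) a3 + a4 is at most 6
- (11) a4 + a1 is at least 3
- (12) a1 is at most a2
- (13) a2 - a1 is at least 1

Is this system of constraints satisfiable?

Constraints 1, 2, 8, 9, and 13 give a3 − a2 ≥ 3, a2 − a1 ≥ 1, a1 − a5 ≥ 1, a5 − a4 ≥ 0, a4 − a3 ≥ -4.
Adding all 5 inequalities: the left sides telescope to 0, and the right sides sum to 3 + 1 + 1 + 0 + (-4) = 1. So 0 ≥ 1, which is false.

Unsatisfiable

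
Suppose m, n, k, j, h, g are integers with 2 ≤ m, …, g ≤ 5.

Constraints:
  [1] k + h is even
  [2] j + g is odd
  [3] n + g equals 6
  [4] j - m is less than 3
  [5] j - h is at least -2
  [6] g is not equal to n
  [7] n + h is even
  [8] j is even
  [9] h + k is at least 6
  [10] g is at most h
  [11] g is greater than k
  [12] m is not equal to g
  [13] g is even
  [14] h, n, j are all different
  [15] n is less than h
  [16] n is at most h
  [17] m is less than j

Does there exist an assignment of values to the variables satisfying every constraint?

Unsatisfiable

Constraint 8 makes j even and constraint 13 makes g even, so j + g must be even. Constraint 2 says j + g is odd — contradiction.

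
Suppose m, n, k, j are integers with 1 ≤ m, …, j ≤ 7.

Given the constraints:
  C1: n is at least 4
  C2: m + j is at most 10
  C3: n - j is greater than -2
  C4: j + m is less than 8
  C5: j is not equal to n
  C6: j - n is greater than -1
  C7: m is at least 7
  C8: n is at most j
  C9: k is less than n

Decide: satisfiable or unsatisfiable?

From constraint 7: m ≥ 7. From constraints 1 and 8: j ≥ n ≥ 4. Hence m + j ≥ 11. But constraint 2 requires m + j ≤ 10, and 10 < 11. Contradiction.

Unsatisfiable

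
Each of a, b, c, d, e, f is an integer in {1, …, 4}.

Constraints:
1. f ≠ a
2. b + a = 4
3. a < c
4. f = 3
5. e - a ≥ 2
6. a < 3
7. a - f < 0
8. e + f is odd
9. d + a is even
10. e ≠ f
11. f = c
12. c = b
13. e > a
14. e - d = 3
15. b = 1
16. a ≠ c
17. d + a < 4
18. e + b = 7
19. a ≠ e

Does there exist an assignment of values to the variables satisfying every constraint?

Unsatisfiable

Constraint 4 fixes f = 3 and constraint 15 fixes b = 1. Constraints 11 and 12 give f = c = b, so f = b. But 3 ≠ 1 — contradiction.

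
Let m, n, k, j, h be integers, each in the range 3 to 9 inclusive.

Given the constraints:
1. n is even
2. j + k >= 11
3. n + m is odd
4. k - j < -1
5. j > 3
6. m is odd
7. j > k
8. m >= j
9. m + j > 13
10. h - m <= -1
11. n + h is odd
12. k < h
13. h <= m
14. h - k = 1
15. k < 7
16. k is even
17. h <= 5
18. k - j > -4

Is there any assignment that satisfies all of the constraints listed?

Satisfiable

The assignment m = 7, n = 4, k = 4, j = 7, h = 5 works:
  constraint 2 holds since j + k = 11.
  constraint 4 holds since k - j = -3.
The rest check out directly.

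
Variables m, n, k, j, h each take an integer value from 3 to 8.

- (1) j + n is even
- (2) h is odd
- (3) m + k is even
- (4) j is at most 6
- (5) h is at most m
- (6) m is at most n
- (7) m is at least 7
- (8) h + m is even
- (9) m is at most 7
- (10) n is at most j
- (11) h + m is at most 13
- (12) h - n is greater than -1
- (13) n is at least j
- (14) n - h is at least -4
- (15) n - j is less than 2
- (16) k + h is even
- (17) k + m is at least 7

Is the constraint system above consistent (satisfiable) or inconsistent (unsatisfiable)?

Unsatisfiable

From constraints 6 and 7: n ≥ m and m ≥ 7, so n ≥ 7. From constraints 4 and 10: n ≤ j and j ≤ 6, so n ≤ 6. But 6 < 7, so no value of n works.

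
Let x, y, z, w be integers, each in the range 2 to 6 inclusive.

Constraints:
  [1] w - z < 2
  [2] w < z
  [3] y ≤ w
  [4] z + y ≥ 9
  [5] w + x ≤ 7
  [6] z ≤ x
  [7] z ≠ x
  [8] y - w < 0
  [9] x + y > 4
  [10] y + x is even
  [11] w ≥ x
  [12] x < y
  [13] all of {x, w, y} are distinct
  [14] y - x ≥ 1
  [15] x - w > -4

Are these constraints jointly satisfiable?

Unsatisfiable

Constraints 2, 6, 8, and 12 give z ≤ x, x < y, y < w, w < z. Chaining: z ≤ x < y < w < z, which forces z < z — impossible.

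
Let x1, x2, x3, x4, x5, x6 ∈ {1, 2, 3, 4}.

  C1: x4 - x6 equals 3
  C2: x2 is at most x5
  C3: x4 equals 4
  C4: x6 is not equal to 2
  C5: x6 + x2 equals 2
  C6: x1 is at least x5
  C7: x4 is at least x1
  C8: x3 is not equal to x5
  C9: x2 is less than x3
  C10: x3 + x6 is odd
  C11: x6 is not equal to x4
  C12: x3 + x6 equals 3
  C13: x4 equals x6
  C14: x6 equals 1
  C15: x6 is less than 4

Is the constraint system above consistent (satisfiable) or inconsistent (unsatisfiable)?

Constraint 3 fixes x4 = 4 and constraint 14 fixes x6 = 1, but constraint 13 requires x4 = x6. Since 4 ≠ 1, contradiction.

Unsatisfiable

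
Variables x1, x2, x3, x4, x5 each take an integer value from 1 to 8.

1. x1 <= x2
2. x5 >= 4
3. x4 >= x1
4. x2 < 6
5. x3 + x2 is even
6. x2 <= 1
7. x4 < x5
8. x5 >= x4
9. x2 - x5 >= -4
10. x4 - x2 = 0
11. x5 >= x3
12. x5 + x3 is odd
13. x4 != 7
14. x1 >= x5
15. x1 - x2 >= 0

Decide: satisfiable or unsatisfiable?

Unsatisfiable

From constraints 2 and 14: x1 ≥ x5 and x5 ≥ 4, so x1 ≥ 4. From constraints 1 and 6: x1 ≤ x2 and x2 ≤ 1, so x1 ≤ 1. But 1 < 4, so no value of x1 works.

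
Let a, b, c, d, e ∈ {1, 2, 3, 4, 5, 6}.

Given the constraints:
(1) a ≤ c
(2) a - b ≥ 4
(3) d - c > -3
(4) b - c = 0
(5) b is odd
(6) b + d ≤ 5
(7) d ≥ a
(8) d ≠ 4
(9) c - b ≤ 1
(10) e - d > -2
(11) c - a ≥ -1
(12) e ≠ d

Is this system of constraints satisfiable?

Constraints 2, 9, and 11 give b − c ≥ -1, c − a ≥ -1, a − b ≥ 4.
Adding all 3 inequalities: the left sides telescope to 0, and the right sides sum to (-1) + (-1) + 4 = 2. So 0 ≥ 2, which is false.

Unsatisfiable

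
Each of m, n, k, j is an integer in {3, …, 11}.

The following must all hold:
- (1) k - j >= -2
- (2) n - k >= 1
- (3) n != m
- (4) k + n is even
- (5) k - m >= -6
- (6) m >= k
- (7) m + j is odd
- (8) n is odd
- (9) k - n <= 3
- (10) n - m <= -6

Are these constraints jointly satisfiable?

Constraints 2, 5, and 10 give m − n ≥ 6, n − k ≥ 1, k − m ≥ -6.
Adding all 3 inequalities: the left sides telescope to 0, and the right sides sum to 6 + 1 + (-6) = 1. So 0 ≥ 1, which is false.

Unsatisfiable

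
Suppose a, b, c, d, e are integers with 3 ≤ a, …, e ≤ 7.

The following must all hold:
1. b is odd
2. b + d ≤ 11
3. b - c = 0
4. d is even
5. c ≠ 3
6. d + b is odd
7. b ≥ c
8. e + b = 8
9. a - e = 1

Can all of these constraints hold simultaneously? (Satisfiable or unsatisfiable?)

One satisfying assignment is a = 4, b = 5, c = 5, d = 6, e = 3.
For the less obvious constraints — constraint 2: b + d = 11; constraint 3: b - c = 0; constraint 8: e + b = 8 — and the others hold by inspection.

Satisfiable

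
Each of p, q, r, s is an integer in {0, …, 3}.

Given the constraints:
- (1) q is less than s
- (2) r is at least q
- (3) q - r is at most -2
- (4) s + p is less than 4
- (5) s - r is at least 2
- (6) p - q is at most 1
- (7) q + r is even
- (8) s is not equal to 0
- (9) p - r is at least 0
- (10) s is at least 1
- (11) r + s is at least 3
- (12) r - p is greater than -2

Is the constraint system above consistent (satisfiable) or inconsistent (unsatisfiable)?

Unsatisfiable

Constraints 3, 6, and 9 give p − r ≥ 0, r − q ≥ 2, q − p ≥ -1.
Adding all 3 inequalities: the left sides telescope to 0, and the right sides sum to 0 + 2 + (-1) = 1. So 0 ≥ 1, which is false.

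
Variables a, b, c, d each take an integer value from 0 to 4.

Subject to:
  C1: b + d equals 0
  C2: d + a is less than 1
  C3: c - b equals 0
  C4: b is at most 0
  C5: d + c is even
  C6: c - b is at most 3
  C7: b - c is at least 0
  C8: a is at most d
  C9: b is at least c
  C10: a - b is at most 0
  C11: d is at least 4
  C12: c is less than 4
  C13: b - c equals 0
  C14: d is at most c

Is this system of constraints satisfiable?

Unsatisfiable

From constraints 11 and 14: c ≥ d and d ≥ 4, so c ≥ 4. From constraints 4 and 9: c ≤ b and b ≤ 0, so c ≤ 0. But 0 < 4, so no value of c works.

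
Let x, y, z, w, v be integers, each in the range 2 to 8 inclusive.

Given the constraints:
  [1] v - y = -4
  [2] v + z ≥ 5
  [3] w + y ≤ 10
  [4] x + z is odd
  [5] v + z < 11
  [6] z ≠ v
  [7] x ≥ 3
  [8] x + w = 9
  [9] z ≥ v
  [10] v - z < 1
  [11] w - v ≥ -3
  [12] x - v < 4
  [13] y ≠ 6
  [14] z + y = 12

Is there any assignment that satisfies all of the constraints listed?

Setting (x, y, z, w, v) = (6, 7, 5, 3, 3) satisfies everything: constraint 1: v - y = -4; constraint 2: v + z = 8; constraint 3: w + y = 10, and the others follow.

Satisfiable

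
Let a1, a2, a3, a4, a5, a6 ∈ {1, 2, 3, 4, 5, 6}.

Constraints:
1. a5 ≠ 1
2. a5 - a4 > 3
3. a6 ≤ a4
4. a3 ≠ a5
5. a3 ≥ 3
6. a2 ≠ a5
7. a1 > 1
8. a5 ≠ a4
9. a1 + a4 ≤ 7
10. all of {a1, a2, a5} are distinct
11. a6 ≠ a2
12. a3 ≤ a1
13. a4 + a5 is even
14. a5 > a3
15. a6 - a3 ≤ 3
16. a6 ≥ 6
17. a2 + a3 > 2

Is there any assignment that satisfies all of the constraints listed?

Unsatisfiable

From constraints 5 and 12: a1 ≥ a3 ≥ 3. From constraints 3 and 16: a4 ≥ a6 ≥ 6. Hence a1 + a4 ≥ 9. But constraint 9 requires a1 + a4 ≤ 7, and 7 < 9. Contradiction.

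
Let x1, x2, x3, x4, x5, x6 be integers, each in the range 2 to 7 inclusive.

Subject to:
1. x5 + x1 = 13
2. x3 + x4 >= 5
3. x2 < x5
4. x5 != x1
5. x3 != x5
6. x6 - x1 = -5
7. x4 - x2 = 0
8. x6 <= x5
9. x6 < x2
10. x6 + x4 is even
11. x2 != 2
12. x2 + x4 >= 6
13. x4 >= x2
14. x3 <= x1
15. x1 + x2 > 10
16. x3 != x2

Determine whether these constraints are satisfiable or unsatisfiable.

Satisfiable

Take x1 = 7, x2 = 4, x3 = 2, x4 = 4, x5 = 6, x6 = 2. Then constraint 1: x5 + x1 = 13; constraint 2: x3 + x4 = 6, and every other listed constraint is also met.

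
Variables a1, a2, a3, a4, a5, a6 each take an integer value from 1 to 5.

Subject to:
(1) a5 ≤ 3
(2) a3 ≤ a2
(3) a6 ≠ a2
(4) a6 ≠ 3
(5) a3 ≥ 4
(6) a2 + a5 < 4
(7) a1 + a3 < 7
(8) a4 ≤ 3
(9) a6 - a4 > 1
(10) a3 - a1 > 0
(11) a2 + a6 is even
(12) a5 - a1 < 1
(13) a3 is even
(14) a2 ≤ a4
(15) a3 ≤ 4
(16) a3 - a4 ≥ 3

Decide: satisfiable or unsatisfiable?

Unsatisfiable

From constraints 2 and 5: a2 ≥ a3 and a3 ≥ 4, so a2 ≥ 4. From constraints 8 and 14: a2 ≤ a4 and a4 ≤ 3, so a2 ≤ 3. But 3 < 4, so no value of a2 works.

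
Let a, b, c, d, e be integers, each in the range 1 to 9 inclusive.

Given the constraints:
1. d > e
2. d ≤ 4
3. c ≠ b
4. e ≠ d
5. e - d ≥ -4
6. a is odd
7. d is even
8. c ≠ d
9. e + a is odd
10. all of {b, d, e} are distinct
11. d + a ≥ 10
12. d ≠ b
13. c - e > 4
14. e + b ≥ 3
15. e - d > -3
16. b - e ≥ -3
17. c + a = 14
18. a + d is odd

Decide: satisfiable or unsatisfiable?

Satisfiable

The assignment a = 7, b = 1, c = 7, d = 4, e = 2 works:
  constraint 5 holds since e - d = -2.
  constraint 11 holds since d + a = 11.
The rest check out directly.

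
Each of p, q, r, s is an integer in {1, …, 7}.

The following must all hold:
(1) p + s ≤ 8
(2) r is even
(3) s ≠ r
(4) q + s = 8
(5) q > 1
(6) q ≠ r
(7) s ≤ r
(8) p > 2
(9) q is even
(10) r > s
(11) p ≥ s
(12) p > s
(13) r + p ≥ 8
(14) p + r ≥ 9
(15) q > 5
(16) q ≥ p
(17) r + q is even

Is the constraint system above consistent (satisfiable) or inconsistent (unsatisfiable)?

Try p = 5, q = 6, r = 4, s = 2.
Check constraint 1: p + s = 7; constraint 4: q + s = 8. The remaining constraints are straightforward to verify.

Satisfiable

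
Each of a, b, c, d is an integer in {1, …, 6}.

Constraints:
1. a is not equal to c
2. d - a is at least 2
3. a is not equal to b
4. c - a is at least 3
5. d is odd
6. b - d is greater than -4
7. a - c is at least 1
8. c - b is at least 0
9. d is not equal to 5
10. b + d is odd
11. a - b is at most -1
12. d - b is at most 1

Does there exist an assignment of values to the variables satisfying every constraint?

Unsatisfiable

Constraints 2, 7, 8, and 12 give a − c ≥ 1, c − b ≥ 0, b − d ≥ -1, d − a ≥ 2.
Adding all 4 inequalities: the left sides telescope to 0, and the right sides sum to 1 + 0 + (-1) + 2 = 2. So 0 ≥ 2, which is false.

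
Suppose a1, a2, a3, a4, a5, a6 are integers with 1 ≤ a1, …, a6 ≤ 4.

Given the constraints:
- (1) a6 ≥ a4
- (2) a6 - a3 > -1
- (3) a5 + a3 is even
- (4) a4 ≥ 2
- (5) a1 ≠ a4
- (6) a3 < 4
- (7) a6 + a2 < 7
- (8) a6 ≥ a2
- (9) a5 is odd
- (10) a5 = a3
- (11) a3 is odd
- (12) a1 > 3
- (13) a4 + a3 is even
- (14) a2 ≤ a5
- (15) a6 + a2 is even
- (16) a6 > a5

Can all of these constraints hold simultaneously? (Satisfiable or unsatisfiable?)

Try a1 = 4, a2 = 2, a3 = 3, a4 = 3, a5 = 3, a6 = 4.
Check constraint 2: a6 - a3 = 1; constraint 7: a6 + a2 = 6. The remaining constraints are straightforward to verify.

Satisfiable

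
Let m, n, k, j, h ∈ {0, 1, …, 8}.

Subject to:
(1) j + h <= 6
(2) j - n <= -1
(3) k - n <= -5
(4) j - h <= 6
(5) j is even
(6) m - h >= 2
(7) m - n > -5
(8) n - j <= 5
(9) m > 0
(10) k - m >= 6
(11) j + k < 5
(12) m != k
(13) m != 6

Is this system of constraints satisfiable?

Constraints 3, 4, 6, 8, and 10 give j − n ≥ -5, n − k ≥ 5, k − m ≥ 6, m − h ≥ 2, h − j ≥ -6.
Adding all 5 inequalities: the left sides telescope to 0, and the right sides sum to (-5) + 5 + 6 + 2 + (-6) = 2. So 0 ≥ 2, which is false.

Unsatisfiable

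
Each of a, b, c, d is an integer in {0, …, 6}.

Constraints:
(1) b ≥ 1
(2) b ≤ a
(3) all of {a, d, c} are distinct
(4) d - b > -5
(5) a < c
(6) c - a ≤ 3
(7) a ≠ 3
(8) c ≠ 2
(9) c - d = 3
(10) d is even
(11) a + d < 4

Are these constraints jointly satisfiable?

Satisfiable

One satisfying assignment is a = 2, b = 2, c = 3, d = 0.
For the less obvious constraints — constraint 4: d - b = -2; constraint 6: c - a = 1; constraint 9: c - d = 3 — and the others hold by inspection.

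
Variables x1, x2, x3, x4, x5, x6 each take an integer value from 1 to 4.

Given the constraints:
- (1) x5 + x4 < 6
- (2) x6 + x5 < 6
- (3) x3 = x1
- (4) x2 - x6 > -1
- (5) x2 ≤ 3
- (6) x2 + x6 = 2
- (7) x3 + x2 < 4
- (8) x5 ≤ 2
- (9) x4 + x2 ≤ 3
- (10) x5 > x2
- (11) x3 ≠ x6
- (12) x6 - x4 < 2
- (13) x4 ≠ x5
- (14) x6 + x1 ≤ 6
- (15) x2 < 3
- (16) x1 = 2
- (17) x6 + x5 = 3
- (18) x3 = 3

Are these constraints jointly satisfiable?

Constraint 18 fixes x3 = 3 and constraint 16 fixes x1 = 2, but constraint 3 requires x3 = x1. Since 3 ≠ 2, contradiction.

Unsatisfiable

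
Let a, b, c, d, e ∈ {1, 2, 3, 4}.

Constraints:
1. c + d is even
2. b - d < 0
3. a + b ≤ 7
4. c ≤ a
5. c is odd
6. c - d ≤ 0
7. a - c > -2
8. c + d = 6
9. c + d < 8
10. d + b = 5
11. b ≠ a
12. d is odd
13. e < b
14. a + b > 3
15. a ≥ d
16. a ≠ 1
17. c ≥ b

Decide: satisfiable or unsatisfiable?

Take a = 3, b = 2, c = 3, d = 3, e = 1. Then constraint 2: b - d = -1; constraint 3: a + b = 5, and every other listed constraint is also met.

Satisfiable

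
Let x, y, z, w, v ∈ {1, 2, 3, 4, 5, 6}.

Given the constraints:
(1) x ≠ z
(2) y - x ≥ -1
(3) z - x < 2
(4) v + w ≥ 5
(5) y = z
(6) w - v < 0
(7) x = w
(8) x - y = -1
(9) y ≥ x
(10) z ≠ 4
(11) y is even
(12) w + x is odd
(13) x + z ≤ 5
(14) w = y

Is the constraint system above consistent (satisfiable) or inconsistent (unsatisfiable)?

From constraints 5, 7, and 14, x = w = y = z, so x = z. But constraint 1 says x ≠ z. Contradiction.

Unsatisfiable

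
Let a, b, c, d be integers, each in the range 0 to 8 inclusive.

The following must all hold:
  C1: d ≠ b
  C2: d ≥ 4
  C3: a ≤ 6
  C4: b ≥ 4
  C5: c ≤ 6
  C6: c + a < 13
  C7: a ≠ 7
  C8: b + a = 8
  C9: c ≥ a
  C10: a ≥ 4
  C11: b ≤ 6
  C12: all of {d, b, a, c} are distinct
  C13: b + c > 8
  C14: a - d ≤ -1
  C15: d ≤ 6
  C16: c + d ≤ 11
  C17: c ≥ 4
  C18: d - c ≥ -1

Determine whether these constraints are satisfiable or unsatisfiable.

Unsatisfiable

Constraints 2, 3, 4, 5, 10, 11, 15, and 17 confine each of d, b, a, c to the 3 values {4, …, 6}.
Constraint 12 requires all 4 of them to be distinct, but only 3 values are available — impossible by the pigeonhole principle.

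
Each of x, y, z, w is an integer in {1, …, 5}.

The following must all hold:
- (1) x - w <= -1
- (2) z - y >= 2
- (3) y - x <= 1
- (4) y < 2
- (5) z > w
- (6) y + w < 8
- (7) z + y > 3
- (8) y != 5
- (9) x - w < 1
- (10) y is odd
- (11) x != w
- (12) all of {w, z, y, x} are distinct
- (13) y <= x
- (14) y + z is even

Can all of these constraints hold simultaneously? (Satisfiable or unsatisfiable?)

The assignment x = 3, y = 1, z = 5, w = 4 works:
  constraint 1 holds since x - w = -1.
  constraint 2 holds since z - y = 4.
  constraint 3 holds since y - x = -2.
The rest check out directly.

Satisfiable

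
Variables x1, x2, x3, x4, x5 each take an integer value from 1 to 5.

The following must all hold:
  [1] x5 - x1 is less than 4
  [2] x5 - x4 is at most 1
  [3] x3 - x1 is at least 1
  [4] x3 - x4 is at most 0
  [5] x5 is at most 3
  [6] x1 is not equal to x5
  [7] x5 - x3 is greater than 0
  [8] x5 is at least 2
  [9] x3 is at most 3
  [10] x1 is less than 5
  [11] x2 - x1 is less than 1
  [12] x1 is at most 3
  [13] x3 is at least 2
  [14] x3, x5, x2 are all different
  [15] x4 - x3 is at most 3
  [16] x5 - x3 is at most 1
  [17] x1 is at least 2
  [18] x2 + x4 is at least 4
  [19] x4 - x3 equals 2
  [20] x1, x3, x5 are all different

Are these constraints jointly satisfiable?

Unsatisfiable

Constraints 5, 8, 9, 12, 13, and 17 confine each of x1, x3, x5 to the 2 values {2, 3}.
Constraint 20 requires all 3 of them to be distinct, but only 2 values are available — impossible by the pigeonhole principle.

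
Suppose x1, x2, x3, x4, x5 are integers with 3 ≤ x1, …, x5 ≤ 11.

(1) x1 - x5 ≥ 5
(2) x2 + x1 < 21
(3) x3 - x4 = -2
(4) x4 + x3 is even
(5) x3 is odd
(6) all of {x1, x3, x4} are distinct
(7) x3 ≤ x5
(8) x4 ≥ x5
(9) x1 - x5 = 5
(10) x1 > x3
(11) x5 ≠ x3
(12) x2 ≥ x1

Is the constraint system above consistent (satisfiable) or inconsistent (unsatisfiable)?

The assignment x1 = 9, x2 = 9, x3 = 3, x4 = 5, x5 = 4 works:
  constraint 1 holds since x1 - x5 = 5.
  constraint 2 holds since x2 + x1 = 18.
  constraint 3 holds since x3 - x4 = -2.
The rest check out directly.

Satisfiable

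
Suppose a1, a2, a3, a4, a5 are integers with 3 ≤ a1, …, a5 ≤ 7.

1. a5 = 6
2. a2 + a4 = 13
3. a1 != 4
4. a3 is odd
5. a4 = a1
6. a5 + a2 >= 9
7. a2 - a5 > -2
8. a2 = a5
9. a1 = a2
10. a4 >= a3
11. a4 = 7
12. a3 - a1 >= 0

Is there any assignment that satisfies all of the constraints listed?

Constraint 11 fixes a4 = 7 and constraint 1 fixes a5 = 6. Constraints 5, 8, and 9 give a4 = a1 = a2 = a5, so a4 = a5. But 7 ≠ 6 — contradiction.

Unsatisfiable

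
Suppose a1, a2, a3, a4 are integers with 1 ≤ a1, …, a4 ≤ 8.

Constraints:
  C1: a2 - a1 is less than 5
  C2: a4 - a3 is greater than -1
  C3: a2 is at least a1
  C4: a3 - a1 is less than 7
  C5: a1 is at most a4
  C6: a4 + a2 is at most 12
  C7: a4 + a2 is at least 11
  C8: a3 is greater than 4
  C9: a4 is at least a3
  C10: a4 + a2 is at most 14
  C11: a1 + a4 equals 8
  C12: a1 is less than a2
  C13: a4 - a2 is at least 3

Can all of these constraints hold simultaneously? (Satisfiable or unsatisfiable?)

Satisfiable

Take a1 = 1, a2 = 4, a3 = 7, a4 = 7. Then constraint 1: a2 - a1 = 3; constraint 2: a4 - a3 = 0, and every other listed constraint is also met.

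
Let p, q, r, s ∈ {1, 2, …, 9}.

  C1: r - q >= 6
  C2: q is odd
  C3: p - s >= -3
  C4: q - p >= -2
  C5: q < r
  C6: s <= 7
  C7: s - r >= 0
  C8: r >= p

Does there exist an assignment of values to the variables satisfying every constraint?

Constraints 1, 3, 4, and 7 give s − r ≥ 0, r − q ≥ 6, q − p ≥ -2, p − s ≥ -3.
Adding all 4 inequalities: the left sides telescope to 0, and the right sides sum to 0 + 6 + (-2) + (-3) = 1. So 0 ≥ 1, which is false.

Unsatisfiable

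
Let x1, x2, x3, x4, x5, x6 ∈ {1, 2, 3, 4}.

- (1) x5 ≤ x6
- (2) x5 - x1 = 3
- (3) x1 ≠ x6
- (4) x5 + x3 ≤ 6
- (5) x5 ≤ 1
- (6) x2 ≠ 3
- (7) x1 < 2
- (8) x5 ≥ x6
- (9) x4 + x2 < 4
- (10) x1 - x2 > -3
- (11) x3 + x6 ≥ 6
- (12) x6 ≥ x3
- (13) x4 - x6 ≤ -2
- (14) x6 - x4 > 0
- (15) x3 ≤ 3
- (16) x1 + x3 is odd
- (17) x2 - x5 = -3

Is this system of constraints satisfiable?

From constraint 15: x3 ≤ 3. From constraints 5 and 8: x6 ≤ x5 ≤ 1. Hence x3 + x6 ≤ 4. But constraint 11 requires x3 + x6 ≥ 6, and 6 > 4. Contradiction.

Unsatisfiable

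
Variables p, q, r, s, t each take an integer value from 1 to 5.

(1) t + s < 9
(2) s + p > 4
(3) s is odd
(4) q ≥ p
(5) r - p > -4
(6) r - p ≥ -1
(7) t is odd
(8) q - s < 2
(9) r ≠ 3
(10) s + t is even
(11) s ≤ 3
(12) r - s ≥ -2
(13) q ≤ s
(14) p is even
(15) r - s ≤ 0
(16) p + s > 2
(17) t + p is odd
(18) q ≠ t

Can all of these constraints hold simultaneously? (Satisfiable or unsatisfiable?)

One satisfying assignment is p = 2, q = 2, r = 1, s = 3, t = 5.
For the less obvious constraints — constraint 1: t + s = 8; constraint 2: s + p = 5 — and the others hold by inspection.

Satisfiable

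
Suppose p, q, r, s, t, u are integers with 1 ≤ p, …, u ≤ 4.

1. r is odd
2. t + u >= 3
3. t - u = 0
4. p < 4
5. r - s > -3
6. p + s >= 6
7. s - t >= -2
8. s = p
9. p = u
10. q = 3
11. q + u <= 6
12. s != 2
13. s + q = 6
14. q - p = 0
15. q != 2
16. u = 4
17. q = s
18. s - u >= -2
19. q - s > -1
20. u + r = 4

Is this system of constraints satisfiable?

Constraint 10 fixes q = 3 and constraint 16 fixes u = 4. Constraints 8, 9, and 17 give q = s = p = u, so q = u. But 3 ≠ 4 — contradiction.

Unsatisfiable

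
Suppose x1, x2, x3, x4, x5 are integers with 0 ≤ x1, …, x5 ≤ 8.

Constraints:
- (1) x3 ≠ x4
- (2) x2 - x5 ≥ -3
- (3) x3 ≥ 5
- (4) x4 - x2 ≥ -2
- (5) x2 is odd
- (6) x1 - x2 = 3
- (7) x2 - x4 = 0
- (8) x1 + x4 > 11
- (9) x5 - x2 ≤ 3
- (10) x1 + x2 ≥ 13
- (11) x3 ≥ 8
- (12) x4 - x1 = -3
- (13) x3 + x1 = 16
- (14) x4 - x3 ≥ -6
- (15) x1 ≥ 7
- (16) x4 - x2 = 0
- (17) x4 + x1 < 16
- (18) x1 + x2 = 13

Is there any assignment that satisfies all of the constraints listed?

Satisfiable

Take x1 = 8, x2 = 5, x3 = 8, x4 = 5, x5 = 6. Then constraint 2: x2 - x5 = -1; constraint 4: x4 - x2 = 0; constraint 6: x1 - x2 = 3, and every other listed constraint is also met.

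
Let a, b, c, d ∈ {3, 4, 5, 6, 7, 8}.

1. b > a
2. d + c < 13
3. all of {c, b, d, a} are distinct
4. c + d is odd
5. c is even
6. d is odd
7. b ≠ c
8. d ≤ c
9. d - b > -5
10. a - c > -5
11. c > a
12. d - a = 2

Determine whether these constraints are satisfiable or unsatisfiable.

Satisfiable

Setting (a, b, c, d) = (3, 8, 6, 5) satisfies everything: constraint 2: d + c = 11; constraint 9: d - b = -3, and the others follow.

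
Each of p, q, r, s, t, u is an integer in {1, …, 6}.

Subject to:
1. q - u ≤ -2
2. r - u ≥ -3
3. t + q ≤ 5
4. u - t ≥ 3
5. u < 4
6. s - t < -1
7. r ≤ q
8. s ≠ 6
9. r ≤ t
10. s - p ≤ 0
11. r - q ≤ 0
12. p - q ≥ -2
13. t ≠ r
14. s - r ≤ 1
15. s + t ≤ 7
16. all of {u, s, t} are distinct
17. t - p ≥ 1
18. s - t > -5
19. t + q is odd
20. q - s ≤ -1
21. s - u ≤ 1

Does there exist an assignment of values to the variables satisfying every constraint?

Unsatisfiable

Constraints 2, 4, 10, 11, 17, and 20 give p − s ≥ 0, s − q ≥ 1, q − r ≥ 0, r − u ≥ -3, u − t ≥ 3, t − p ≥ 1.
Adding all 6 inequalities: the left sides telescope to 0, and the right sides sum to 0 + 1 + 0 + (-3) + 3 + 1 = 2. So 0 ≥ 2, which is false.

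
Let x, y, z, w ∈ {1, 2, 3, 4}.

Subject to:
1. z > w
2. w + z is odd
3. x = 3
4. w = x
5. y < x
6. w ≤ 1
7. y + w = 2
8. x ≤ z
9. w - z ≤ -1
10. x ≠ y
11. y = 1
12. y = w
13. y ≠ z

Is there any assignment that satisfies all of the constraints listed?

Constraint 11 fixes y = 1 and constraint 3 fixes x = 3. Constraints 4 and 12 give y = w = x, so y = x. But 1 ≠ 3 — contradiction.

Unsatisfiable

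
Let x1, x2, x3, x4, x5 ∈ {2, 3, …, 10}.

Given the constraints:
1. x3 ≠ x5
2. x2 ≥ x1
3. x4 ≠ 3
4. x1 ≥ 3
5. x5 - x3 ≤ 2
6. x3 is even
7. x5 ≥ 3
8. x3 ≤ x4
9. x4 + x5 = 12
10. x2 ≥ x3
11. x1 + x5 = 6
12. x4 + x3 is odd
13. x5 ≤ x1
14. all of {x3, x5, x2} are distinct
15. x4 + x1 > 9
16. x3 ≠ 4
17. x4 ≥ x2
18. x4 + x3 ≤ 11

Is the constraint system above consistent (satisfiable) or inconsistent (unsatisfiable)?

Try x1 = 3, x2 = 9, x3 = 2, x4 = 9, x5 = 3.
Check constraint 5: x5 - x3 = 1; constraint 9: x4 + x5 = 12. The remaining constraints are straightforward to verify.

Satisfiable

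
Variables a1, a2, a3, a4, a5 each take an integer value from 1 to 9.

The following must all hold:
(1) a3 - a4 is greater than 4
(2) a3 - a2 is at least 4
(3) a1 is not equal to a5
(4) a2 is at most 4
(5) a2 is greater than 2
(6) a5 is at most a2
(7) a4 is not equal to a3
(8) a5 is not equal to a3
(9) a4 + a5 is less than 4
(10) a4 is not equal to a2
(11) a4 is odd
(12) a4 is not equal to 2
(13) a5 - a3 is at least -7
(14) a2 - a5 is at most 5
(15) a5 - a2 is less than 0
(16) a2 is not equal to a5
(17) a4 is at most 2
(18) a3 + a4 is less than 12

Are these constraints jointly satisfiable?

One satisfying assignment is a1 = 5, a2 = 4, a3 = 8, a4 = 1, a5 = 2.
For the less obvious constraints — constraint 1: a3 - a4 = 7; constraint 2: a3 - a2 = 4; constraint 9: a4 + a5 = 3 — and the others hold by inspection.

Satisfiable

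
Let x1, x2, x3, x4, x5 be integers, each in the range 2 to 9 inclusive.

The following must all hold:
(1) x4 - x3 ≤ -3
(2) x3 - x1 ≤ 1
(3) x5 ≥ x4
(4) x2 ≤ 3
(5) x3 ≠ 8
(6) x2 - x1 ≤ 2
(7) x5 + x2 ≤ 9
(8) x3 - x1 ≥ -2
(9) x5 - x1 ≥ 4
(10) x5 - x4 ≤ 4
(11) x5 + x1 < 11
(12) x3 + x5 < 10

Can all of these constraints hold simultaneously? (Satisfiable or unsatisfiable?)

Unsatisfiable

Constraints 1, 2, 9, and 10 give x4 − x5 ≥ -4, x5 − x1 ≥ 4, x1 − x3 ≥ -1, x3 − x4 ≥ 3.
Adding all 4 inequalities: the left sides telescope to 0, and the right sides sum to (-4) + 4 + (-1) + 3 = 2. So 0 ≥ 2, which is false.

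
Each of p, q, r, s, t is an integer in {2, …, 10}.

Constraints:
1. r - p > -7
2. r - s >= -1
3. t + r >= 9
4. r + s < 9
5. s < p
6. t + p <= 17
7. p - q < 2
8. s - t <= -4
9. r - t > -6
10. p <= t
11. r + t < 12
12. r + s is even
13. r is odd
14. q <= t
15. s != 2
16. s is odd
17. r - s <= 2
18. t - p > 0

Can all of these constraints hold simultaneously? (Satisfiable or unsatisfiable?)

Satisfiable

The assignment p = 7, q = 8, r = 3, s = 3, t = 8 works:
  constraint 1 holds since r - p = -4.
  constraint 2 holds since r - s = 0.
  constraint 3 holds since t + r = 11.
The rest check out directly.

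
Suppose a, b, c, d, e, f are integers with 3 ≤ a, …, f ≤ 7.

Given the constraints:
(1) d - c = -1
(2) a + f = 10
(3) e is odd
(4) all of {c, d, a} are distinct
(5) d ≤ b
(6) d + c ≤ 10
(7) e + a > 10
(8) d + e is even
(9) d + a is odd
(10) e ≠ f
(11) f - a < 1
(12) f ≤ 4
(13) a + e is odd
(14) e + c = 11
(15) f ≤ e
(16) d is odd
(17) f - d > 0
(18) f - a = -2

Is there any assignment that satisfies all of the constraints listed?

One satisfying assignment is a = 6, b = 4, c = 4, d = 3, e = 7, f = 4.
For the less obvious constraints — constraint 1: d - c = -1; constraint 2: a + f = 10 — and the others hold by inspection.

Satisfiable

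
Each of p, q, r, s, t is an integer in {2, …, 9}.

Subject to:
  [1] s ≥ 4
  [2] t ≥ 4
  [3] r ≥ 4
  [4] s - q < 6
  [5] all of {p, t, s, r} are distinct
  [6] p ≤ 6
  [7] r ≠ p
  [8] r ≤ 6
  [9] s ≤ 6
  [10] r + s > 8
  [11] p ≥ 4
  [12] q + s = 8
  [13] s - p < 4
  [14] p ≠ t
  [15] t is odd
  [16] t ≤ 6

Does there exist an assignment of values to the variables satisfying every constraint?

Constraints 1, 2, 3, 6, 8, 9, 11, and 16 confine each of p, t, s, r to the 3 values {4, …, 6}.
Constraint 5 requires all 4 of them to be distinct, but only 3 values are available — impossible by the pigeonhole principle.

Unsatisfiable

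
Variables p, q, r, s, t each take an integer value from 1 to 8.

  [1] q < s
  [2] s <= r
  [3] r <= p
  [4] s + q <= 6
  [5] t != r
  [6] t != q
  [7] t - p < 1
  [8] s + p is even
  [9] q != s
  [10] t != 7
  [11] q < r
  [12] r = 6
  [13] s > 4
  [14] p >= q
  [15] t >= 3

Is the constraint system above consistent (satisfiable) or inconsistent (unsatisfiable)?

Satisfiable

One satisfying assignment is p = 7, q = 1, r = 6, s = 5, t = 5.
For the less obvious constraints — constraint 4: s + q = 6; constraint 7: t - p = -2 — and the others hold by inspection.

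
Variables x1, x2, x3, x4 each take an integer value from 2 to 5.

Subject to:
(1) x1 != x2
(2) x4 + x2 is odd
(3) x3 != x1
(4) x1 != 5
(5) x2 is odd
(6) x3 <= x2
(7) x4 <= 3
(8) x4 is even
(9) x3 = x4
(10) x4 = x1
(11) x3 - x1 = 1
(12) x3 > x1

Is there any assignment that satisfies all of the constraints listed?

From constraints 9 and 10, x3 = x4 = x1, so x3 = x1. But constraint 3 says x3 ≠ x1. Contradiction.

Unsatisfiable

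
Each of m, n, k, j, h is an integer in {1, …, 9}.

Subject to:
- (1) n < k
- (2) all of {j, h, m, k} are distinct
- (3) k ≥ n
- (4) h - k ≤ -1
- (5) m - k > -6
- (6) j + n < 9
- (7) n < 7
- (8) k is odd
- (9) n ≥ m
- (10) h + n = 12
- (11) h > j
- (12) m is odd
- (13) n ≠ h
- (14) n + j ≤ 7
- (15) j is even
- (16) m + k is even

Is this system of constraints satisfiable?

Satisfiable

Setting (m, n, k, j, h) = (5, 5, 9, 2, 7) satisfies everything: constraint 4: h - k = -2; constraint 5: m - k = -4, and the others follow.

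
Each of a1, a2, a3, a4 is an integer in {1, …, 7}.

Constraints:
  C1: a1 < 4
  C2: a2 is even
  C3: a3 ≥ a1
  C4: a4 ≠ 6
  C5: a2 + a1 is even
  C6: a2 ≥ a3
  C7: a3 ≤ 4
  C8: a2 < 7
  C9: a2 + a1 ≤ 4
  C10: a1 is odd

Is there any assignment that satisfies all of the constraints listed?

Constraint 2 makes a2 even and constraint 10 makes a1 odd, so a2 + a1 must be odd. Constraint 5 says a2 + a1 is even — contradiction.

Unsatisfiable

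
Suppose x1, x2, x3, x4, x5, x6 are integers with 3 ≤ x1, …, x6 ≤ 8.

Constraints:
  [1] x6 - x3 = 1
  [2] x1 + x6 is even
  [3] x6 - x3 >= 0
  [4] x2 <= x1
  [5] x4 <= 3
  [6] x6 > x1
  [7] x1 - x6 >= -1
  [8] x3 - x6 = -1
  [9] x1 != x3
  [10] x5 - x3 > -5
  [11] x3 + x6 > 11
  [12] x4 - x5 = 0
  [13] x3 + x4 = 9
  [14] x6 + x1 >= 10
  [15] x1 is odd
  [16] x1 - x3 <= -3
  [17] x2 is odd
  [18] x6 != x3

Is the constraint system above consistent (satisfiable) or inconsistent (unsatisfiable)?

Unsatisfiable

Constraints 3, 7, and 16 give x6 − x3 ≥ 0, x3 − x1 ≥ 3, x1 − x6 ≥ -1.
Adding all 3 inequalities: the left sides telescope to 0, and the right sides sum to 0 + 3 + (-1) = 2. So 0 ≥ 2, which is false.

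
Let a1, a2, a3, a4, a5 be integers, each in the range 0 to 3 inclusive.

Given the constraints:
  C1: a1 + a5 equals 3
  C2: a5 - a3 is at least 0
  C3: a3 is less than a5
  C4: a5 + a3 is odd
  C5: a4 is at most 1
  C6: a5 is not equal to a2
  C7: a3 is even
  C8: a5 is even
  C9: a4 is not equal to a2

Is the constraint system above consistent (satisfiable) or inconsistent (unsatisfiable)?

Unsatisfiable

Constraint 8 makes a5 even and constraint 7 makes a3 even, so a5 + a3 must be even. Constraint 4 says a5 + a3 is odd — contradiction.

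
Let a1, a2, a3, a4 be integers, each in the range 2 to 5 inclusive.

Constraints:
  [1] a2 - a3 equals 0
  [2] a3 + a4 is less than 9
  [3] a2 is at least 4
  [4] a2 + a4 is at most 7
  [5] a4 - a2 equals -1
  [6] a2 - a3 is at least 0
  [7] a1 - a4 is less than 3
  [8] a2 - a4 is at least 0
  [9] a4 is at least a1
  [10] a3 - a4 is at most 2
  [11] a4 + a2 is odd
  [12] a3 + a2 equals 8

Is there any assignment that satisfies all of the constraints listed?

One satisfying assignment is a1 = 3, a2 = 4, a3 = 4, a4 = 3.
For the less obvious constraints — constraint 1: a2 - a3 = 0; constraint 2: a3 + a4 = 7 — and the others hold by inspection.

Satisfiable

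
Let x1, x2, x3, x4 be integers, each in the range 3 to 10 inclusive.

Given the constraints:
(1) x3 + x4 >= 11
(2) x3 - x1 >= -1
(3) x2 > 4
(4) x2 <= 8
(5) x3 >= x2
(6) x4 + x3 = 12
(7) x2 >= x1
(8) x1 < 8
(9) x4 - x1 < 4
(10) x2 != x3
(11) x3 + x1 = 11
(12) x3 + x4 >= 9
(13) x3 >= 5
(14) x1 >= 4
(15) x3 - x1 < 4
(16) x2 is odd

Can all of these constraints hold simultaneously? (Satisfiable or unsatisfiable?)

Setting (x1, x2, x3, x4) = (5, 5, 6, 6) satisfies everything: constraint 1: x3 + x4 = 12; constraint 2: x3 - x1 = 1, and the others follow.

Satisfiable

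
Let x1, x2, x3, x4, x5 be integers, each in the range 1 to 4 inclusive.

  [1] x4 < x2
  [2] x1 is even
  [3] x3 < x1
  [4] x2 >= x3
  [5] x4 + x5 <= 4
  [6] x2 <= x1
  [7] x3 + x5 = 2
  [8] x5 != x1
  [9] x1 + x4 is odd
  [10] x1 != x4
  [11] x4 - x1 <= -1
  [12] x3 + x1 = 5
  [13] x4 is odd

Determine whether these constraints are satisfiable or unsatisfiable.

Satisfiable

Try x1 = 4, x2 = 3, x3 = 1, x4 = 1, x5 = 1.
Check constraint 5: x4 + x5 = 2; constraint 7: x3 + x5 = 2; constraint 11: x4 - x1 = -3. The remaining constraints are straightforward to verify.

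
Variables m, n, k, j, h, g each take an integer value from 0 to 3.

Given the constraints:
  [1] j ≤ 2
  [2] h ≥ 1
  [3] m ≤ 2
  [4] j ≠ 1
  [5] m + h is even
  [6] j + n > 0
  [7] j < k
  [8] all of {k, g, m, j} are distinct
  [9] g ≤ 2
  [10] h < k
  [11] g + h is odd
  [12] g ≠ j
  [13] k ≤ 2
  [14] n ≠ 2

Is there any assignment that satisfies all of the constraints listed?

Unsatisfiable

Constraints 1, 3, 9, and 13 confine each of k, g, m, j to the 3 values {0, …, 2} (the domain already gives each ≥ 0).
Constraint 8 requires all 4 of them to be distinct, but only 3 values are available — impossible by the pigeonhole principle.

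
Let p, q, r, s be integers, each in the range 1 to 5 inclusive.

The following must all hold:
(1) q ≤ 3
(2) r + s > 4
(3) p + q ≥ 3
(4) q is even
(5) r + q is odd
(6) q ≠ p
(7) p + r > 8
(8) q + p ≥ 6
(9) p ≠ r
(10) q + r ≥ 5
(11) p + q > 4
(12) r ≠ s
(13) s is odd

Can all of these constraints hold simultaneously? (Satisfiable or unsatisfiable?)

One satisfying assignment is p = 4, q = 2, r = 5, s = 1.
For the less obvious constraints — constraint 2: r + s = 6; constraint 3: p + q = 6; constraint 7: p + r = 9 — and the others hold by inspection.

Satisfiable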